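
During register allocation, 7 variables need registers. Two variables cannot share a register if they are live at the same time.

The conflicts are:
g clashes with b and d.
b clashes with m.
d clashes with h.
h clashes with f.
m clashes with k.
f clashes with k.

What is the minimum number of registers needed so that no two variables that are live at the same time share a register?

3

The cycle b-g-d-h-f-k-m-b has odd length 7, so it cannot be 2-colored; at least 3 registers are needed.
3 registers suffice: register 1 → {g, h, k}; register 2 → {b, d, f}; register 3 → {m}. No two conflicting variables share a register.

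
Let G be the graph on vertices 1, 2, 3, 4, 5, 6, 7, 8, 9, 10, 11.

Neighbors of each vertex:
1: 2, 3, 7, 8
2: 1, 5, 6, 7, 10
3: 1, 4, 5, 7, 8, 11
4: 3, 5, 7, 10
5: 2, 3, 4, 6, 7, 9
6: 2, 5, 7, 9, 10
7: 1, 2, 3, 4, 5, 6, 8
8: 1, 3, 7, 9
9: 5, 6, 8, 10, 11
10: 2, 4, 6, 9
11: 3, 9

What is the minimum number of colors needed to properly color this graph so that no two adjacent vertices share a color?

4

3, 4, 5, 7 are mutually adjacent (a clique of size 4), so at least 4 colors are needed.
4 colors suffice: 1=green, 2=yellow, 3=blue, 4=yellow, 5=green, 6=blue, 7=red, 8=yellow, 9=red, 10=green, 11=green. No two adjacent vertices share a color.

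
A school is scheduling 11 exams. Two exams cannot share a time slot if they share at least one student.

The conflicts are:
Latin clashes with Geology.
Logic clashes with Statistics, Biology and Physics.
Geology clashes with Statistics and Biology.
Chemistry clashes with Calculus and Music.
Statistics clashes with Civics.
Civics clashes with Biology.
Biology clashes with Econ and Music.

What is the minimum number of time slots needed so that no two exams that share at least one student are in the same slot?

Geology and Statistics conflict, so at least 2 time slots are needed.
A valid assignment using 2 time slots: Latin=1, Logic=2, Geology=2, Chemistry=1, Statistics=1, Civics=2, Biology=1, Econ=2, Physics=1, Calculus=2, Music=2. Each listed conflict is separated.

2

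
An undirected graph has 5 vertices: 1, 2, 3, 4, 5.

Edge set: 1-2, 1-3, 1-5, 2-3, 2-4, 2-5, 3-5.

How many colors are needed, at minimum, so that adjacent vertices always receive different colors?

1, 2, 3, 5 are pairwise adjacent (a clique of size 4), so at least 4 colors are needed.
4 colors suffice: 1=blue, 2=red, 3=green, 4=blue, 5=yellow. Every edge joins two different colors.

4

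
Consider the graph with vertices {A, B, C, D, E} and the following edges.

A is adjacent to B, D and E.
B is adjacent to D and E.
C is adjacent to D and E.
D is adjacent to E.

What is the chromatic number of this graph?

A, B, D, E are pairwise adjacent (a clique of size 4), so at least 4 colors are needed.
One proper 4-coloring: A=3, B=4, C=3, D=1, E=2. No two adjacent vertices share a color.

4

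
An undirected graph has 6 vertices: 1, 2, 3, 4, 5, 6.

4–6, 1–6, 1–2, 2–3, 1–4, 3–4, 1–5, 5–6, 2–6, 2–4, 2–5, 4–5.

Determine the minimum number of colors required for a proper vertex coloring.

1, 2, 4, 5, 6 are mutually adjacent (a clique of size 5), so at least 5 colors are needed.
5 colors suffice: 1=c, 2=b, 3=c, 4=a, 5=d, 6=e. Each edge has distinct colors on its endpoints.

5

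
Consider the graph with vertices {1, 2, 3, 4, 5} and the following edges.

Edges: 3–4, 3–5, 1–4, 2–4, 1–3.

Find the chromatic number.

1, 3, 4 are mutually adjacent, so at least 3 colors are needed.
One proper 3-coloring: 1=green, 2=red, 3=red, 4=blue, 5=blue. Each edge has distinct colors on its endpoints.

3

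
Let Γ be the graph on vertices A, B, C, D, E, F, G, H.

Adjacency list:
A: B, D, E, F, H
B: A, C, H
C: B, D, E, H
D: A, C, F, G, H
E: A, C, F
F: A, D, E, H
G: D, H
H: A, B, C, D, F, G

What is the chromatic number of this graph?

4

A, D, F, H form a clique, so at least 4 colors are needed.
4 colors suffice: color red → {E, H}; color blue → {B, D}; color green → {A, C, G}; color yellow → {F}. Every edge joins two different colors.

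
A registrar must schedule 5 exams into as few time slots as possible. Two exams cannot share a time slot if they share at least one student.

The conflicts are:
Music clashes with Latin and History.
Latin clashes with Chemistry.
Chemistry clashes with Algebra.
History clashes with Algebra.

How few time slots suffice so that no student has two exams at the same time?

3

The cycle Latin-Chemistry-Algebra-History-Music-Latin has odd length 5, so it cannot be 2-colored; at least 3 time slots are needed.
3 time slots suffice: time slot 1 → {Music, Algebra}; time slot 2 → {Latin, History}; time slot 3 → {Chemistry}. Every pair that conflicts lands in different time slots.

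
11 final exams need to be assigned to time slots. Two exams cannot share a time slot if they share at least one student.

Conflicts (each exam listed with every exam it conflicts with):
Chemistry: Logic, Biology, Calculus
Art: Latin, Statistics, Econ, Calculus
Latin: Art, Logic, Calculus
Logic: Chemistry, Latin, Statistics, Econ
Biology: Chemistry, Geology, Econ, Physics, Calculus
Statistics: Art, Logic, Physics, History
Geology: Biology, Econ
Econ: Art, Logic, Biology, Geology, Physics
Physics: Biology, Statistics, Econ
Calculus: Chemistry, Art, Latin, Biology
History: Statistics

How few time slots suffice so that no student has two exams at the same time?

3

Chemistry, Biology, Calculus all conflict with each other, so at least 3 time slots are needed.
3 time slots suffice: time slot 1 → {Art, Logic, Biology, History}; time slot 2 → {Statistics, Econ, Calculus}; time slot 3 → {Chemistry, Latin, Geology, Physics}. Every pair that conflicts lands in different time slots.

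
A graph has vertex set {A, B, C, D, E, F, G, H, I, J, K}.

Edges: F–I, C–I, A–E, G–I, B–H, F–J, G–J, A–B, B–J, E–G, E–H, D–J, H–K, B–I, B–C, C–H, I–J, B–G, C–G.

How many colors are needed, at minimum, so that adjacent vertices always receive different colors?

4

B, G, I, J are pairwise adjacent (a clique of size 4), so at least 4 colors are needed.
4 colors suffice: A=2, B=1, C=2, D=1, E=1, F=1, G=3, H=3, I=4, J=2, K=1. No two adjacent vertices share a color.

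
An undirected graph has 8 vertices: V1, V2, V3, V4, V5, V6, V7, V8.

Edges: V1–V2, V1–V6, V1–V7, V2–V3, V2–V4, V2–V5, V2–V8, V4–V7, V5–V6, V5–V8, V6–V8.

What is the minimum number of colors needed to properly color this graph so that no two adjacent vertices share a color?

V5, V6, V8 form a triangle, so at least 3 colors are needed.
A valid assignment using 3 colors: V1=2, V2=1, V3=2, V4=2, V5=2, V6=1, V7=1, V8=3. No two adjacent vertices share a color.

3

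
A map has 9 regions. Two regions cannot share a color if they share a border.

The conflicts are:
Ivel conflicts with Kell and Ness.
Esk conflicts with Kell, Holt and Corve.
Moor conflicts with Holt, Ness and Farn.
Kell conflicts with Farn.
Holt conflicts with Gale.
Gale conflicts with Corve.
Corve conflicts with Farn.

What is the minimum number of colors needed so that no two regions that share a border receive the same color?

3

The cycle Moor-Ness-Ivel-Kell-Farn-Moor has odd length 5, so it cannot be 2-colored; at least 3 colors are needed.
3 colors suffice: Ivel=2, Esk=3, Moor=1, Kell=1, Holt=2, Gale=3, Corve=1, Ness=3, Farn=2. No two conflicting regions share a color.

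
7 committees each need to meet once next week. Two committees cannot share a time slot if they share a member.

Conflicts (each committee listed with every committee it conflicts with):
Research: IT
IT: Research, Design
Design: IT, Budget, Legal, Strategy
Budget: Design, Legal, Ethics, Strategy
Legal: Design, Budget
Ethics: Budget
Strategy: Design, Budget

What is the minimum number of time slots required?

3

Design, Budget, Strategy are mutually in conflict, so at least 3 time slots are needed.
3 time slots suffice: Research=1, IT=2, Design=1, Budget=2, Legal=3, Ethics=1, Strategy=3. Every pair that conflicts lands in different time slots.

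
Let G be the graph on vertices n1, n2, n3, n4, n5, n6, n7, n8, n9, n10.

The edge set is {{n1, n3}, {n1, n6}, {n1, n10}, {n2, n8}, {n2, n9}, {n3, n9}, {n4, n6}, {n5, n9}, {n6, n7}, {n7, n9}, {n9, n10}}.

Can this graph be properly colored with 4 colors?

The chromatic number is 3. The cycle n1-n3-n9-n7-n6-n1 has odd length 5, so it cannot be 2-colored; at least 3 colors are needed.
A valid assignment using 3 colors: n1=2, n2=2, n3=3, n4=2, n5=2, n6=1, n7=2, n8=1, n9=1, n10=3.
Since 4 ≥ 3, a proper 4-coloring certainly exists.

Yes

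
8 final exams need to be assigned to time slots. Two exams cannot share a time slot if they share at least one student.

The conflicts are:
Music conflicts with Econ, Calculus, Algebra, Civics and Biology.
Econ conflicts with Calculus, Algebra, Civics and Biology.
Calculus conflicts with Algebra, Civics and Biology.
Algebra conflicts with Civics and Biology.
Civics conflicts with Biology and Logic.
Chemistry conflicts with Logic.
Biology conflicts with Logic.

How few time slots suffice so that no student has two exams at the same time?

Music, Econ, Calculus, Algebra, Civics, Biology all conflict with each other, so at least 6 time slots are needed.
6 time slots suffice: time slot 1 → {Civics, Chemistry}; time slot 2 → {Biology}; time slot 3 → {Calculus, Logic}; time slot 4 → {Econ}; time slot 5 → {Music}; time slot 6 → {Algebra}. Each listed conflict is separated.

6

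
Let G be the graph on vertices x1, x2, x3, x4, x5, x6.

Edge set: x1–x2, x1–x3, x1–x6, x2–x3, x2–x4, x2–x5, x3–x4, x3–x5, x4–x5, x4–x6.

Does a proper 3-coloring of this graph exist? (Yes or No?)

x2, x3, x4, x5 form a clique, so at least 4 colors are needed.
So 3 colors are not enough.

No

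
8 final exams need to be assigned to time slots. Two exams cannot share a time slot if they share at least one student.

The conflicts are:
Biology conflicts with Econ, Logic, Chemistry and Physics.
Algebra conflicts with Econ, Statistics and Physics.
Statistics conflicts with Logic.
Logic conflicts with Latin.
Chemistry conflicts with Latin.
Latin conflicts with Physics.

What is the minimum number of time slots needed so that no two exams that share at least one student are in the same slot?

3

The cycle Logic-Latin-Physics-Algebra-Statistics-Logic has odd length 5, so it cannot be 2-colored; at least 3 time slots are needed.
3 time slots suffice: time slot 1 → {Biology, Algebra, Latin}; time slot 2 → {Econ, Logic, Chemistry, Physics}; time slot 3 → {Statistics}. Each listed conflict is separated.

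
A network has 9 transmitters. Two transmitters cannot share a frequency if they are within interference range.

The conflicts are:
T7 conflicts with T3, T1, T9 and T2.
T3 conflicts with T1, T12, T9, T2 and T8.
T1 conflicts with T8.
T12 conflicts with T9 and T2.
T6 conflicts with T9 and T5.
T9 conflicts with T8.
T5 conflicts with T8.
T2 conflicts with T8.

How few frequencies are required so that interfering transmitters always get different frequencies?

3

T7, T3, T1 are mutually in conflict, so at least 3 frequencies are needed.
A valid assignment using 3 frequencies: T7=2, T3=1, T1=3, T12=2, T6=2, T9=3, T5=1, T2=3, T8=2. No two conflicting transmitters share a frequency.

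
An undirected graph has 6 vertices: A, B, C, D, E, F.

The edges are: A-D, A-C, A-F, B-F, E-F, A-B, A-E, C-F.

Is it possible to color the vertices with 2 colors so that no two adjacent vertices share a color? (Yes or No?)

No

A, B, F are mutually adjacent, so at least 3 colors are needed.
So 2 colors are not enough.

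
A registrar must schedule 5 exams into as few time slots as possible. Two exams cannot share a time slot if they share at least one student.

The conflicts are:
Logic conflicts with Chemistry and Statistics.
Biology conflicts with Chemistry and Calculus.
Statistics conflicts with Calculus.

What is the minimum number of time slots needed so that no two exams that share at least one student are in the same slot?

The cycle Statistics-Logic-Chemistry-Biology-Calculus-Statistics has odd length 5, so it cannot be 2-colored; at least 3 time slots are needed.
3 time slots suffice: time slot 1 → {Chemistry, Statistics}; time slot 2 → {Logic, Biology}; time slot 3 → {Calculus}. Every pair that conflicts lands in different time slots.

3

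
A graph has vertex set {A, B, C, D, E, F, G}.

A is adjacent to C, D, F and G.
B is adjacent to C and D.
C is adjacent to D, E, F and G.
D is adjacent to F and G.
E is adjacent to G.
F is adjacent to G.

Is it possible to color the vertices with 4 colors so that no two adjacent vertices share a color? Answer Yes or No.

No

A, C, D, F, G are pairwise adjacent (a clique of size 5), so at least 5 colors are needed.
So 4 colors are not enough.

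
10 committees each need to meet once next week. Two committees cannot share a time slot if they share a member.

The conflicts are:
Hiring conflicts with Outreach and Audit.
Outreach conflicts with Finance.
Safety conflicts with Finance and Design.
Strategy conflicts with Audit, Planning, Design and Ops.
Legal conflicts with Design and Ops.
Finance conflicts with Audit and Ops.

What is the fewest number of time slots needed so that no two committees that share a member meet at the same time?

The cycle Strategy-Audit-Finance-Safety-Design-Strategy has odd length 5, so it cannot be 2-colored; at least 3 time slots are needed.
Using 3 time slots: Hiring=1, Outreach=2, Safety=3, Strategy=1, Legal=1, Finance=1, Audit=2, Planning=2, Design=2, Ops=2. Each listed conflict is separated.

3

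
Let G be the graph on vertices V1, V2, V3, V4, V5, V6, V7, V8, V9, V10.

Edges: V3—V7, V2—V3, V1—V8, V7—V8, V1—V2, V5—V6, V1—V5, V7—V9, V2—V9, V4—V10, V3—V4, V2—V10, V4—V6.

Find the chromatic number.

The cycle V8-V1-V2-V9-V7-V8 has odd length 5, so it cannot be 2-colored; at least 3 colors are needed.
3 colors suffice: color 1 → {V2, V4, V5, V7}; color 2 → {V1, V3, V6, V9, V10}; color 3 → {V8}. No two adjacent vertices share a color.

3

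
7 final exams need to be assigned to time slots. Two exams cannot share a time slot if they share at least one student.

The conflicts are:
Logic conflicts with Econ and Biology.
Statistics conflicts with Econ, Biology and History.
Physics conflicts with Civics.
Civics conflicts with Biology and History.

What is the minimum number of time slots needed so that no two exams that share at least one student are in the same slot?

Statistics and Biology conflict, so at least 2 time slots are needed.
2 time slots suffice: time slot 1 → {Physics, Econ, Biology, History}; time slot 2 → {Logic, Statistics, Civics}. Each listed conflict is separated.

2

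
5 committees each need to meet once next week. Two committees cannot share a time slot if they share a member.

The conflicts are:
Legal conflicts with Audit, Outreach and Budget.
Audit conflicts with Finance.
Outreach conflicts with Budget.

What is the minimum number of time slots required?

Legal, Outreach, Budget all conflict with each other, so at least 3 time slots are needed.
3 time slots suffice: time slot 1 → {Legal, Finance}; time slot 2 → {Audit, Outreach}; time slot 3 → {Budget}. Each listed conflict is separated.

3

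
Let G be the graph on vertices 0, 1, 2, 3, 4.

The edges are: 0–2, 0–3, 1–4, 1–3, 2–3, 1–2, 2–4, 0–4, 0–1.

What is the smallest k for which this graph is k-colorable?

4

0, 1, 2, 3 form a clique, so at least 4 colors are needed.
4 colors suffice: color a → {1}; color b → {0}; color c → {2}; color d → {3, 4}. Each edge has distinct colors on its endpoints.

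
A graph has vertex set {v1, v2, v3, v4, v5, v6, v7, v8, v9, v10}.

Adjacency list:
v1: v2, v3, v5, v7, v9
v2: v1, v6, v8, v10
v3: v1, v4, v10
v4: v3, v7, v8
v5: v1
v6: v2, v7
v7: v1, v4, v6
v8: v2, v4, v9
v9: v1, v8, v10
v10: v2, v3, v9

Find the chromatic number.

3

The cycle v10-v9-v8-v4-v3-v10 has odd length 5, so it cannot be 2-colored; at least 3 colors are needed.
3 colors suffice: v1=1, v2=2, v3=3, v4=2, v5=2, v6=1, v7=3, v8=1, v9=2, v10=1. Every edge joins two different colors.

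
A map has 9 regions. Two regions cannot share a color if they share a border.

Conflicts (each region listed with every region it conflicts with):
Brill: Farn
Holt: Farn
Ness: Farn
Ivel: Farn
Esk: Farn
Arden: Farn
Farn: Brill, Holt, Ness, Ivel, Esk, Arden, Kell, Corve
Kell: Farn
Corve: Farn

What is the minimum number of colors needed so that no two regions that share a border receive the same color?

2

Farn and Corve conflict, so at least 2 colors are needed.
One proper 2-coloring: Brill=2, Holt=2, Ness=2, Ivel=2, Esk=2, Arden=2, Farn=1, Kell=2, Corve=2. Every pair that conflicts lands in different colors.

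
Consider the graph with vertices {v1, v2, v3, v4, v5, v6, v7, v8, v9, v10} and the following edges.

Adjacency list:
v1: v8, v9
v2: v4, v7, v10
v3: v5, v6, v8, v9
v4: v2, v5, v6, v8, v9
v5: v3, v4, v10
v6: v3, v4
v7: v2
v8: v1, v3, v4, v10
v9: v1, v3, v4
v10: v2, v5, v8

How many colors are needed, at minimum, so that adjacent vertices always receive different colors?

2

v8 and v10 are adjacent, so at least 2 colors are needed.
2 colors suffice: color R → {v1, v3, v4, v7, v10}; color B → {v2, v5, v6, v8, v9}. Each edge has distinct colors on its endpoints.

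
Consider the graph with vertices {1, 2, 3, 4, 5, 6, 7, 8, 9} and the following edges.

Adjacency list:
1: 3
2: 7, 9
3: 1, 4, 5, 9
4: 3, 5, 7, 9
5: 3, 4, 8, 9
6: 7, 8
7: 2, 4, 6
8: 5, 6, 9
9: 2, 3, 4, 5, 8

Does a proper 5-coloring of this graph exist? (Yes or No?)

The chromatic number is 4. 3, 4, 5, 9 form a clique, so at least 4 colors are needed.
4 colors suffice: 1=a, 2=b, 3=d, 4=c, 5=b, 6=b, 7=a, 8=c, 9=a.
Since 5 ≥ 4, a proper 5-coloring certainly exists.

Yes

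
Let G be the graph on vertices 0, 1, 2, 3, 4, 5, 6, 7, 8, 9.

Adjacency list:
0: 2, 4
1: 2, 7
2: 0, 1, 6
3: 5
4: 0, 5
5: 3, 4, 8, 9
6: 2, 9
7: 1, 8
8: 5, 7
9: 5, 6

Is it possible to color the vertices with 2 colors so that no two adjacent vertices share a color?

The cycle 7-1-2-6-9-5-8-7 has odd length 7, so it cannot be 2-colored; at least 3 colors are needed.
So 2 colors are not enough.

No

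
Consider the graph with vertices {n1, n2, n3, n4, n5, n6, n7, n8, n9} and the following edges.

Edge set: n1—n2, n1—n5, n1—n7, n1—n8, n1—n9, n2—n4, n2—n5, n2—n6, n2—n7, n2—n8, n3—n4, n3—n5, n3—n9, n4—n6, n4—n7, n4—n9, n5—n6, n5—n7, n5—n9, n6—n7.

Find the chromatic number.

4

n2, n4, n6, n7 are mutually adjacent (a clique of size 4), so at least 4 colors are needed.
4 colors suffice: color 1 → {n4, n5, n8}; color 2 → {n2, n9}; color 3 → {n1, n3, n6}; color 4 → {n7}. Each edge has distinct colors on its endpoints.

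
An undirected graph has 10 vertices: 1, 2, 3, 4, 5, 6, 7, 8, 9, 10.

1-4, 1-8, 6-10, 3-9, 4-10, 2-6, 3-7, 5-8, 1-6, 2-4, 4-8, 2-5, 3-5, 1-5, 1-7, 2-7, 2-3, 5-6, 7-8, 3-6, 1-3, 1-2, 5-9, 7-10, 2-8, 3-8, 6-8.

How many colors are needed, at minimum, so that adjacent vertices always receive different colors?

6

1, 2, 3, 5, 6, 8 are pairwise adjacent (a clique of size 6), so at least 6 colors are needed.
A valid assignment using 6 colors: 1=d, 2=a, 3=b, 4=b, 5=f, 6=e, 7=e, 8=c, 9=a, 10=a. Every edge joins two different colors.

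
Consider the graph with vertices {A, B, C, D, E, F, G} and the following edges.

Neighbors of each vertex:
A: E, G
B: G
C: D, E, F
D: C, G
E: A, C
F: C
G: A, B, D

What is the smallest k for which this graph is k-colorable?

3

The cycle G-D-C-E-A-G has odd length 5, so it cannot be 2-colored; at least 3 colors are needed.
3 colors suffice: color 1 → {C, G}; color 2 → {B, D, E, F}; color 3 → {A}. No two adjacent vertices share a color.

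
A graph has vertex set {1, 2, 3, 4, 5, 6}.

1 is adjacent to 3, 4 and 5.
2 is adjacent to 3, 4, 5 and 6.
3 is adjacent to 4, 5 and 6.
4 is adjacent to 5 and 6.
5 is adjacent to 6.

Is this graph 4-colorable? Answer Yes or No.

No

2, 3, 4, 5, 6 are mutually adjacent (a clique of size 5), so at least 5 colors are needed.
So 4 colors are not enough.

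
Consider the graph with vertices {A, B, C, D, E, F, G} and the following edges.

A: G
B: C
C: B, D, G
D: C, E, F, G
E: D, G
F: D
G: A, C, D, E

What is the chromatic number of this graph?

D, E, G form a triangle, so at least 3 colors are needed.
One proper 3-coloring: A=1, B=1, C=3, D=1, E=3, F=2, G=2. No two adjacent vertices share a color.

3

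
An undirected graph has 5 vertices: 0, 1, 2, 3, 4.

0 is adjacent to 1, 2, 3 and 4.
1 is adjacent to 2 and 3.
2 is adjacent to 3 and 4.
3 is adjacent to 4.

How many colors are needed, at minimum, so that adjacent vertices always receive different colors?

4

0, 2, 3, 4 form a clique, so at least 4 colors are needed.
A valid assignment using 4 colors: 0=green, 1=yellow, 2=blue, 3=red, 4=yellow. Each edge has distinct colors on its endpoints.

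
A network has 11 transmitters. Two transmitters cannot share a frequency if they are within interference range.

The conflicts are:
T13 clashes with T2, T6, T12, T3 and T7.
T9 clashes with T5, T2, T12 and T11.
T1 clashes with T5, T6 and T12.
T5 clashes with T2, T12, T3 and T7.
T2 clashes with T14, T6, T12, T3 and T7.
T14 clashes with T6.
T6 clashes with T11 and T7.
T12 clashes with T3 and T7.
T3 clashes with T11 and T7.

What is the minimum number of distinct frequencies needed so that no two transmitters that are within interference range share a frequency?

5

T5, T2, T12, T3, T7 pairwise conflict, so at least 5 frequencies are needed.
A valid assignment using 5 frequencies: T13=4, T9=3, T1=1, T5=4, T2=1, T14=3, T6=2, T12=2, T3=5, T11=1, T7=3. Every pair that conflicts lands in different frequencies.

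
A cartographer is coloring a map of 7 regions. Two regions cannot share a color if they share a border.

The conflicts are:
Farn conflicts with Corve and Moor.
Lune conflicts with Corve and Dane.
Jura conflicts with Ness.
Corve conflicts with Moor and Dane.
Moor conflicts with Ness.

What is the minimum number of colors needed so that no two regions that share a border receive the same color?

Lune, Corve, Dane are mutually in conflict, so at least 3 colors are needed.
One proper 3-coloring: Farn=3, Lune=2, Jura=2, Corve=1, Moor=2, Ness=1, Dane=3. No two conflicting regions share a color.

3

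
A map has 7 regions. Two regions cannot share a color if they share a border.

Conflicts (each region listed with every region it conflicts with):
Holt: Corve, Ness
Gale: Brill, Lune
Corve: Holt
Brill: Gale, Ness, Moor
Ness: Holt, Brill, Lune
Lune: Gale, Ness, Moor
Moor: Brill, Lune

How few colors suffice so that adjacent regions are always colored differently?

2

Gale and Brill conflict, so at least 2 colors are needed.
2 colors suffice: color 1 → {Holt, Brill, Lune}; color 2 → {Gale, Corve, Ness, Moor}. Each listed conflict is separated.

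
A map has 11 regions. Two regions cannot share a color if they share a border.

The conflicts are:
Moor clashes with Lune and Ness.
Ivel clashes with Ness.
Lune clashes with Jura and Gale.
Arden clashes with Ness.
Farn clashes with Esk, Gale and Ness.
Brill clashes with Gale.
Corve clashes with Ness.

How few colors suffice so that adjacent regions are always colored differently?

The cycle Farn-Gale-Lune-Moor-Ness-Farn has odd length 5, so it cannot be 2-colored; at least 3 colors are needed.
3 colors suffice: color 1 → {Esk, Jura, Gale, Ness}; color 2 → {Ivel, Lune, Arden, Farn, Brill, Corve}; color 3 → {Moor}. No two conflicting regions share a color.

3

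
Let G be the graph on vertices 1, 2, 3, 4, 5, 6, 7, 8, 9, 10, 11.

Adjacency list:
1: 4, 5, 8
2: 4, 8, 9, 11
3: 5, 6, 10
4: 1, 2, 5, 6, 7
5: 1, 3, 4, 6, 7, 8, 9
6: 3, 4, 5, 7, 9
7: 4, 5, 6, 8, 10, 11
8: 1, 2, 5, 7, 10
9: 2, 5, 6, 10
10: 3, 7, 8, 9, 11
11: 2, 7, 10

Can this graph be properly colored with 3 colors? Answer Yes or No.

No

4, 5, 6, 7 are mutually adjacent (a clique of size 4), so at least 4 colors are needed.
So 3 colors are not enough.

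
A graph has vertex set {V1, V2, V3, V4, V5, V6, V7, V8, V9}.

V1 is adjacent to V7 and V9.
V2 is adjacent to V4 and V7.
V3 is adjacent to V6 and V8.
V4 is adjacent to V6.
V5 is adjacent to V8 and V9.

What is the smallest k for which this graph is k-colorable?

3

The cycle V5-V8-V3-V6-V4-V2-V7-V1-V9-V5 has odd length 9, so it cannot be 2-colored; at least 3 colors are needed.
3 colors suffice: color R → {V3, V4, V7, V9}; color B → {V1, V2, V6, V8}; color G → {V5}. Each edge has distinct colors on its endpoints.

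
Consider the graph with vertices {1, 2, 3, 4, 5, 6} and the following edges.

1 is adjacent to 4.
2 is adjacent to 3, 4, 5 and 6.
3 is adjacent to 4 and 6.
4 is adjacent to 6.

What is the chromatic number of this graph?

4

2, 3, 4, 6 are mutually adjacent (a clique of size 4), so at least 4 colors are needed.
One proper 4-coloring: 1=a, 2=a, 3=c, 4=b, 5=b, 6=d. No two adjacent vertices share a color.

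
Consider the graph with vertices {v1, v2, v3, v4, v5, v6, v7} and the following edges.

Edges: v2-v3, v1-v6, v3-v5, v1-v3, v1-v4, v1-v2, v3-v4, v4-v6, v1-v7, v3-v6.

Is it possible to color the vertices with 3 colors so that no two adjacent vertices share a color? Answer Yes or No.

No

v1, v3, v4, v6 are pairwise adjacent (a clique of size 4), so at least 4 colors are needed.
So 3 colors are not enough.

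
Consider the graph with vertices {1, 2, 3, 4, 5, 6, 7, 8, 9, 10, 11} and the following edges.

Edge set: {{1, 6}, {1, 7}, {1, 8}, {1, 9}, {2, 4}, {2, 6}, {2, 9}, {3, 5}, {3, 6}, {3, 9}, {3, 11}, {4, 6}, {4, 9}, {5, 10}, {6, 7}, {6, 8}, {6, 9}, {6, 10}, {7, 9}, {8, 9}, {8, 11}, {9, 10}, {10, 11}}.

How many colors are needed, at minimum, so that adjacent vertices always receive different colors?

2, 4, 6, 9 form a clique, so at least 4 colors are needed.
A valid assignment using 4 colors: 1=d, 2=d, 3=c, 4=c, 5=a, 6=a, 7=c, 8=c, 9=b, 10=c, 11=a. Every edge joins two different colors.

4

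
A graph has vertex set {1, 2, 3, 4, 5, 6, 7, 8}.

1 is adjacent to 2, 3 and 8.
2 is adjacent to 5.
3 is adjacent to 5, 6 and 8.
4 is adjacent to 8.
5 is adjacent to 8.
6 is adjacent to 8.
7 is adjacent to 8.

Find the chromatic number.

3, 6, 8 form a triangle, so at least 3 colors are needed.
3 colors suffice: color red → {2, 8}; color blue → {3, 4, 7}; color green → {1, 5, 6}. Every edge joins two different colors.

3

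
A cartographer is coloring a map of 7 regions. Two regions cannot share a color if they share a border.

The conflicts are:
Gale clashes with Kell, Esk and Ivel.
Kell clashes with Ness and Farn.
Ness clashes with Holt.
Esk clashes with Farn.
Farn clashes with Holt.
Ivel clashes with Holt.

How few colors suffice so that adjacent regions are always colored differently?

The cycle Holt-Farn-Esk-Gale-Ivel-Holt has odd length 5, so it cannot be 2-colored; at least 3 colors are needed.
3 colors suffice: color 1 → {Gale, Ness, Farn}; color 2 → {Kell, Esk, Holt}; color 3 → {Ivel}. No two conflicting regions share a color.

3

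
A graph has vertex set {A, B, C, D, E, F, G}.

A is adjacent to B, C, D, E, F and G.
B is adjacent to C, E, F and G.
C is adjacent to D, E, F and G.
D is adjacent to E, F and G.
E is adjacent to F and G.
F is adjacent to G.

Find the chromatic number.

6

A, C, D, E, F, G form a clique, so at least 6 colors are needed.
6 colors suffice: color 1 → {C}; color 2 → {G}; color 3 → {F}; color 4 → {A}; color 5 → {E}; color 6 → {B, D}. No two adjacent vertices share a color.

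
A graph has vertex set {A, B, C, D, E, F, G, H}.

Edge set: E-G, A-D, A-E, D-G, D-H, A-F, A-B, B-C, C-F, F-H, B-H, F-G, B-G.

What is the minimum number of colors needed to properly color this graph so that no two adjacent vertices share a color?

2

C and F are adjacent, so at least 2 colors are needed.
2 colors suffice: color 1 → {B, D, E, F}; color 2 → {A, C, G, H}. Each edge has distinct colors on its endpoints.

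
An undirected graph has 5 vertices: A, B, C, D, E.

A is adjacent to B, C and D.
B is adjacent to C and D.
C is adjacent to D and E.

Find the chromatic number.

4

A, B, C, D are pairwise adjacent (a clique of size 4), so at least 4 colors are needed.
4 colors suffice: color 1 → {C}; color 2 → {B, E}; color 3 → {D}; color 4 → {A}. No two adjacent vertices share a color.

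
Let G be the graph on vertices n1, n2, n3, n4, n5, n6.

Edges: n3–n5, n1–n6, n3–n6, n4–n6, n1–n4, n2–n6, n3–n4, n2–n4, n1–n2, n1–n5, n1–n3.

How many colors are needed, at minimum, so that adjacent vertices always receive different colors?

4

n1, n2, n4, n6 are mutually adjacent (a clique of size 4), so at least 4 colors are needed.
4 colors suffice: color red → {n1}; color blue → {n5, n6}; color green → {n4}; color yellow → {n2, n3}. Every edge joins two different colors.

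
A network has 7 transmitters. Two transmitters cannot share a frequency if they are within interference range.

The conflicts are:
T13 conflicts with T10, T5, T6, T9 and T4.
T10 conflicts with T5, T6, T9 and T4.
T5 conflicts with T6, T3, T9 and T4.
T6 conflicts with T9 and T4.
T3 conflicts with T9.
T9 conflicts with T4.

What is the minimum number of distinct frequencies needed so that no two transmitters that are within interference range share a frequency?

6

T13, T10, T5, T6, T9, T4 all conflict with each other, so at least 6 frequencies are needed.
6 frequencies suffice: frequency 1 → {T9}; frequency 2 → {T5}; frequency 3 → {T6, T3}; frequency 4 → {T4}; frequency 5 → {T13}; frequency 6 → {T10}. Each listed conflict is separated.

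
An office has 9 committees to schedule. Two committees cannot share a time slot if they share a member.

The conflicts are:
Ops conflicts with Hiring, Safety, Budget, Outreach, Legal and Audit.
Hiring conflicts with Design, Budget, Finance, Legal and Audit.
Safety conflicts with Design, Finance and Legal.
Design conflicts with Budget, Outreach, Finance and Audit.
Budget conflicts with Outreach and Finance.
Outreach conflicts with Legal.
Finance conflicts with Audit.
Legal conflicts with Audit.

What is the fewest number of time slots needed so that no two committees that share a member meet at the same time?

Ops, Hiring, Legal, Audit pairwise conflict, so at least 4 time slots are needed.
4 time slots suffice: time slot 1 → {Hiring, Safety, Outreach}; time slot 2 → {Ops, Design}; time slot 3 → {Budget, Audit}; time slot 4 → {Finance, Legal}. Each listed conflict is separated.

4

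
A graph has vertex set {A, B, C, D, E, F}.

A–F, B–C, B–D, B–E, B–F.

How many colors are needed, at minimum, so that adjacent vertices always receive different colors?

2

B and F are adjacent, so at least 2 colors are needed.
2 colors suffice: color 1 → {A, B}; color 2 → {C, D, E, F}. No two adjacent vertices share a color.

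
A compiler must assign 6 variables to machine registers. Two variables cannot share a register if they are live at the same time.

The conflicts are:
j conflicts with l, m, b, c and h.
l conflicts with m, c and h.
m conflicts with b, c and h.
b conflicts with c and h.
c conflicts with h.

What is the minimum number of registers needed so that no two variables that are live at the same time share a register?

j, l, m, c, h all conflict with each other, so at least 5 registers are needed.
5 registers suffice: register 1 → {m}; register 2 → {h}; register 3 → {j}; register 4 → {c}; register 5 → {l, b}. Every pair that conflicts lands in different registers.

5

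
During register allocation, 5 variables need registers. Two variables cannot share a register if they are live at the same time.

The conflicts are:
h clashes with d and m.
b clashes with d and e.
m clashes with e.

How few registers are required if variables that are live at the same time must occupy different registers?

The cycle m-e-b-d-h-m has odd length 5, so it cannot be 2-colored; at least 3 registers are needed.
A valid assignment using 3 registers: h=3, b=1, d=2, m=1, e=2. No two conflicting variables share a register.

3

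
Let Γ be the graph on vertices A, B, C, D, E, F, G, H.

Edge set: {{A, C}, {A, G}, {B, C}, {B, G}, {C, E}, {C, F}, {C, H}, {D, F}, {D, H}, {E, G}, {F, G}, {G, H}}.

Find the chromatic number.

A and G are adjacent, so at least 2 colors are needed.
2 colors suffice: A=2, B=2, C=1, D=1, E=2, F=2, G=1, H=2. Each edge has distinct colors on its endpoints.

2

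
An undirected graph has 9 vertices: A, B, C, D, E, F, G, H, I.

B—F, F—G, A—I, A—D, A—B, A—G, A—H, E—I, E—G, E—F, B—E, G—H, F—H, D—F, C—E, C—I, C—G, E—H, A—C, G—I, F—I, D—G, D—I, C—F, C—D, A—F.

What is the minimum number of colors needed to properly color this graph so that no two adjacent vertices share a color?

A, C, D, F, G, I are mutually adjacent (a clique of size 6), so at least 6 colors are needed.
A valid assignment using 6 colors: A=3, B=2, C=5, D=6, E=3, F=1, G=2, H=4, I=4. Every edge joins two different colors.

6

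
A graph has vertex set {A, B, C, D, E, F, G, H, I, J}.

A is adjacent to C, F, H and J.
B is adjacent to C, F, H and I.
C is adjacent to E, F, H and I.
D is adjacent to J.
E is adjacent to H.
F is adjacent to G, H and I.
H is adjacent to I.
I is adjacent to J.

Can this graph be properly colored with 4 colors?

No

B, C, F, H, I are mutually adjacent (a clique of size 5), so at least 5 colors are needed.
So 4 colors are not enough.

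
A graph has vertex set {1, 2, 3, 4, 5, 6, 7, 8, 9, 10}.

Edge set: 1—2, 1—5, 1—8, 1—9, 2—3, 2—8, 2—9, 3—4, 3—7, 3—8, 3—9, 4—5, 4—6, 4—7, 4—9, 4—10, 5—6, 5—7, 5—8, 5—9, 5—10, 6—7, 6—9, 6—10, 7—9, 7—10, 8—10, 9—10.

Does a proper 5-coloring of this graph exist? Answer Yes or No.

No

4, 5, 6, 7, 9, 10 are pairwise adjacent (a clique of size 6), so at least 6 colors are needed.
So 5 colors are not enough.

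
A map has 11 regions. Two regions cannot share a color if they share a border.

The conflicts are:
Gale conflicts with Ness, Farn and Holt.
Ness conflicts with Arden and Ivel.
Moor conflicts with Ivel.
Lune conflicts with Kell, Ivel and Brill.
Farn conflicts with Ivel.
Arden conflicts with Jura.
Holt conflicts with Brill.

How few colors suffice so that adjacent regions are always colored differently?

2

Ness and Arden conflict, so at least 2 colors are needed.
2 colors suffice: color 1 → {Gale, Arden, Kell, Ivel, Brill}; color 2 → {Ness, Moor, Lune, Farn, Holt, Jura}. Every pair that conflicts lands in different colors.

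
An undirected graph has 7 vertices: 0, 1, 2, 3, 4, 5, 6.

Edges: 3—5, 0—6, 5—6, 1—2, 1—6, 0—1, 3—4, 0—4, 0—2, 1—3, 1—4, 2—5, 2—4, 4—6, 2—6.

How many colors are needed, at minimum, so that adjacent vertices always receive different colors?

0, 1, 2, 4, 6 are mutually adjacent (a clique of size 5), so at least 5 colors are needed.
5 colors suffice: color red → {4, 5}; color blue → {2, 3}; color green → {1}; color yellow → {6}; color purple → {0}. Every edge joins two different colors.

5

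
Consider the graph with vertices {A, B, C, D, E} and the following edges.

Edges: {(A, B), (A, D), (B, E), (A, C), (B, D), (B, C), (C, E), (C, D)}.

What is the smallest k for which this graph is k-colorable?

4

A, B, C, D form a clique, so at least 4 colors are needed.
One proper 4-coloring: A=4, B=1, C=2, D=3, E=3. No two adjacent vertices share a color.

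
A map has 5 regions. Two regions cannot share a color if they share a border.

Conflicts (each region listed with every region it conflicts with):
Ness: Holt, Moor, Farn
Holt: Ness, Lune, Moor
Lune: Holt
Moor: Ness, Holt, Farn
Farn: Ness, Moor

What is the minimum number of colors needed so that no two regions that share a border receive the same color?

Ness, Holt, Moor pairwise conflict, so at least 3 colors are needed.
3 colors suffice: color 1 → {Holt, Farn}; color 2 → {Lune, Moor}; color 3 → {Ness}. No two conflicting regions share a color.

3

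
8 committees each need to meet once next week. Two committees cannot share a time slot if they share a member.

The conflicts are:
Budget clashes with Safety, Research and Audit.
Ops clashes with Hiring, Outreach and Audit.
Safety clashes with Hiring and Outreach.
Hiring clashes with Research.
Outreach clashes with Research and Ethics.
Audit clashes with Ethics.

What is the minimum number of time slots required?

3

The cycle Research-Budget-Audit-Ops-Hiring-Research has odd length 5, so it cannot be 2-colored; at least 3 time slots are needed.
Using 3 time slots: Budget=2, Ops=2, Safety=3, Hiring=1, Outreach=1, Research=3, Audit=1, Ethics=2. Each listed conflict is separated.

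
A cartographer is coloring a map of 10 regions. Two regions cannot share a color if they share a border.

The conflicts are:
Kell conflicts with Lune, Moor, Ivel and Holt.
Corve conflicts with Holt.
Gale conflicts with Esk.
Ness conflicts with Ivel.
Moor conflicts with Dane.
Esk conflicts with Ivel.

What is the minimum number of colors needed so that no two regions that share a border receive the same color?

Ness and Ivel conflict, so at least 2 colors are needed.
2 colors suffice: color 1 → {Kell, Corve, Ness, Dane, Esk}; color 2 → {Gale, Lune, Moor, Ivel, Holt}. No two conflicting regions share a color.

2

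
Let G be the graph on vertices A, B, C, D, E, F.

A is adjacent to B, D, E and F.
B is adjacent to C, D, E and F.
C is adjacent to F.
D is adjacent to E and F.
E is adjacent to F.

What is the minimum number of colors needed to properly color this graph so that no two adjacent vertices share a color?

A, B, D, E, F form a clique, so at least 5 colors are needed.
One proper 5-coloring: A=4, B=1, C=3, D=5, E=3, F=2. Each edge has distinct colors on its endpoints.

5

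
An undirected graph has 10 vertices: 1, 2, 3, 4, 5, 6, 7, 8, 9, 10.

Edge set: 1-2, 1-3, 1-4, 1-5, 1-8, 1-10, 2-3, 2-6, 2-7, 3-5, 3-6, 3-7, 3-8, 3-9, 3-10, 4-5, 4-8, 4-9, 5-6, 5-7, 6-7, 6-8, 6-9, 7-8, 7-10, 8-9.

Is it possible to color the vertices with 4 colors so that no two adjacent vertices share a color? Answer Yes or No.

Yes

The chromatic number is 4. 3, 6, 8, 9 are pairwise adjacent (a clique of size 4), so at least 4 colors are needed.
4 colors suffice: 1=green, 2=blue, 3=red, 4=red, 5=blue, 6=green, 7=yellow, 8=blue, 9=yellow, 10=blue.
That is already a proper 4-coloring.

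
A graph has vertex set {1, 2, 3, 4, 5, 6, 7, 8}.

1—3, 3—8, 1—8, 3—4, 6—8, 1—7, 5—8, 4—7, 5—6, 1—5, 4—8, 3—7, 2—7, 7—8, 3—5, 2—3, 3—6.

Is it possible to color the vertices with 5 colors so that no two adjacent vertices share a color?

The chromatic number is 4. 1, 3, 7, 8 form a clique, so at least 4 colors are needed.
4 colors suffice: color a → {3}; color b → {2, 8}; color c → {5, 7}; color d → {1, 4, 6}.
Since 5 ≥ 4, a proper 5-coloring certainly exists.

Yes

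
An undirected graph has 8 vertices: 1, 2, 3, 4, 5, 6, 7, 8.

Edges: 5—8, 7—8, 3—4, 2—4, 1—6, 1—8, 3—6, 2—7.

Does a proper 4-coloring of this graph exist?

The chromatic number is 3. The cycle 1-8-7-2-4-3-6-1 has odd length 7, so it cannot be 2-colored; at least 3 colors are needed.
One proper 3-coloring: 1=blue, 2=red, 3=green, 4=blue, 5=blue, 6=red, 7=blue, 8=red.
Since 4 ≥ 3, a proper 4-coloring certainly exists.

Yes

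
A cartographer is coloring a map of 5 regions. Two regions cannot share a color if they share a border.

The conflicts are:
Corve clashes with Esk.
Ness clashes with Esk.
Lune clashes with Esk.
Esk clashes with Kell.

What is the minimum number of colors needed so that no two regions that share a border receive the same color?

Lune and Esk conflict, so at least 2 colors are needed.
2 colors suffice: Corve=2, Ness=2, Lune=2, Esk=1, Kell=2. No two conflicting regions share a color.

2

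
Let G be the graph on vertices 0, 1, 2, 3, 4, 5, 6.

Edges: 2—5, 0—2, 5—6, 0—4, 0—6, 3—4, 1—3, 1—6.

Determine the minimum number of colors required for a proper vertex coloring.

The cycle 4-3-1-6-0-4 has odd length 5, so it cannot be 2-colored; at least 3 colors are needed.
One proper 3-coloring: 0=b, 1=b, 2=a, 3=a, 4=c, 5=b, 6=a. Every edge joins two different colors.

3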